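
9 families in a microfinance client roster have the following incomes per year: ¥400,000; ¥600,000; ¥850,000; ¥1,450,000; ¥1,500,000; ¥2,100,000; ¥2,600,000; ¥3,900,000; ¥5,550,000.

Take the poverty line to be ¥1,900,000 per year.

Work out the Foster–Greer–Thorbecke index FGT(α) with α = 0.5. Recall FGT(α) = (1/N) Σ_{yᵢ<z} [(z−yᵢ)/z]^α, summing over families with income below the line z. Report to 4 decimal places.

0.3783

Below z: ¥400,000, ¥600,000, ¥850,000, ¥1,450,000, ¥1,500,000 (q = 5 of N = 9).
Relative gaps: (1900000−400000)/1900000 = 0.7895; (1900000−600000)/1900000 = 0.6842; (1900000−850000)/1900000 = 0.5526; (1900000−1450000)/1900000 = 0.2368; (1900000−1500000)/1900000 = 0.2105.
Raised to α = 0.5: 0.88852; 0.82717; 0.74339; 0.48666; 0.45883.
Sum = 3.404581; FGT(0.5) = 3.404581 / 9 = 0.3783.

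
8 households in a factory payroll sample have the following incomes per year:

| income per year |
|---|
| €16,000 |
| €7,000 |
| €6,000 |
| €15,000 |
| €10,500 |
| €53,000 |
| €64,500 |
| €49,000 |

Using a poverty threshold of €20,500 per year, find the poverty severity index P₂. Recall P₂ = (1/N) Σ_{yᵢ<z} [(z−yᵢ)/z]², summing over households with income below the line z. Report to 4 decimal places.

0.1615

Incomes under z: €6,000, €7,000, €10,500, €15,000, €16,000 (q = 5 of N = 8).
Relative gaps: (20500−6000)/20500 = 0.7073; (20500−7000)/20500 = 0.6585; (20500−10500)/20500 = 0.4878; (20500−15000)/20500 = 0.2683; (20500−16000)/20500 = 0.2195.
Squared: 0.5003; 0.4337; 0.2380; 0.0720; 0.0482.
Sum = 1.292088; P₂ = 1.292088 / 8 = 0.1615.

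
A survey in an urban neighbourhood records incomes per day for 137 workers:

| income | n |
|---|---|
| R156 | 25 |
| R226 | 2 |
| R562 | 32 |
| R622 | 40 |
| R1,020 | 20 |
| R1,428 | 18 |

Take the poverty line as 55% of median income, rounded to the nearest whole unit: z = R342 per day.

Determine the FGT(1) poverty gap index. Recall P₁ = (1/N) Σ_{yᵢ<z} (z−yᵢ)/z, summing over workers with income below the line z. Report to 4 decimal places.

Below z: 25×R156, 2×R226 (q = 27 of N = 137).
Shortfall ratios: (342−156)/342 = 0.5439 (×25); (342−226)/342 = 0.3392 (×2).
Sum of shortfalls = 14.274854; P₁ averages over all N: 14.274854 / 137 = 0.1042.

0.1042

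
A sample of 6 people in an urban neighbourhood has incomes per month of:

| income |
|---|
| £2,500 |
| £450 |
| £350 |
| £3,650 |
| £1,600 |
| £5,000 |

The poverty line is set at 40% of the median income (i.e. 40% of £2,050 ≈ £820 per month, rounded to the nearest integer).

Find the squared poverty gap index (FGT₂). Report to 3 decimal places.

0.089

Poor units: £350, £450 (q = 2 of N = 6).
Shortfall ratios: (820−350)/820 = 0.5732; (820−450)/820 = 0.4512.
Squared: 0.3285; 0.2036.
Sum = 0.532124; P₂ = 0.532124 / 6 = 0.089.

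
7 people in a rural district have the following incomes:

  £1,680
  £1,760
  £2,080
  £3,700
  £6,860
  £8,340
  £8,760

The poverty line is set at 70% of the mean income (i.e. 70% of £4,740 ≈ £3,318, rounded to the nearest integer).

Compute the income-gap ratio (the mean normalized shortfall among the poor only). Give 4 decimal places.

Below z: £1,680, £1,760, £2,080 (q = 3 of N = 7).
Shortfall ratios (z−y)/z: 0.4937, 0.4696, 0.3731; sum = 1.336347.
I averages over the q = 3 poor units only: 1.336347 / 3 = 0.4454.

0.4454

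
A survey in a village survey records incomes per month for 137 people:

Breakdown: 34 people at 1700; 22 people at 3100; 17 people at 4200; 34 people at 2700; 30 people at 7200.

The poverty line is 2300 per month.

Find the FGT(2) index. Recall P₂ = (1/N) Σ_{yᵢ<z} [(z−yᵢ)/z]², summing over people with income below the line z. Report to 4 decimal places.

Poor units: 34×1700 (q = 34 of N = 137).
Gap ratios (z−y)/z: (2300−1700)/2300 = 0.2609 (×34).
Squared: 0.0681 (×34).
Sum = 2.313800; P₂ = 2.313800 / 137 = 0.0169.

0.0169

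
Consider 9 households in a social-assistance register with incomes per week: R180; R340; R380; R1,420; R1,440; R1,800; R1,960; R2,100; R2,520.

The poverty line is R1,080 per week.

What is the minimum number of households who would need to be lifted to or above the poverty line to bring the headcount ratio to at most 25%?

1

3 of the 9 households are poor, so H = 3/9 = 0.333.
A headcount ratio of at most 25% allows at most ⌊0.25 × 9⌋ = 2 poor households.
So at least 3 − 2 = 1 must be lifted.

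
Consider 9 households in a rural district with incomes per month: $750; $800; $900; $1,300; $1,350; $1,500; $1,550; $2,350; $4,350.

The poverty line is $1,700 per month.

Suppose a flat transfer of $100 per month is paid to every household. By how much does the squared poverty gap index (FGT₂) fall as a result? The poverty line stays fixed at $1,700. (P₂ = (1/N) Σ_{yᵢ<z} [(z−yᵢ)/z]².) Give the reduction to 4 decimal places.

Before: below the line — $750, $800, $900, $1,300, $1,350, $1,500, $1,550; squared poverty gap index (FGT₂) = 0.103710.
After the $100 transfer: below the line — $850, $900, $1,000, $1,400, $1,450, $1,600, $1,650; squared poverty gap index (FGT₂) = 0.077566.
Reduction = 0.103710 − 0.077566 = 0.0261.

0.0261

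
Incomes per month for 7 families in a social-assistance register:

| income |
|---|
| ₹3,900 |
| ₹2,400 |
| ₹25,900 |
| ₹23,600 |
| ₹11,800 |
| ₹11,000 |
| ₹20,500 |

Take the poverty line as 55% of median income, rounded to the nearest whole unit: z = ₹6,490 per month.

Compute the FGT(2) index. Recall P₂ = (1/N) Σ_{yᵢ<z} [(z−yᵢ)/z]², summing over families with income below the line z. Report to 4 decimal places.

0.0795

Below the line: ₹2,400, ₹3,900 (q = 2 of N = 7).
Gap ratios (z−y)/z: (6490−2400)/6490 = 0.6302; (6490−3900)/6490 = 0.3991.
Squared: 0.3972; 0.1593.
Sum = 0.556414; P₂ = 0.556414 / 7 = 0.0795.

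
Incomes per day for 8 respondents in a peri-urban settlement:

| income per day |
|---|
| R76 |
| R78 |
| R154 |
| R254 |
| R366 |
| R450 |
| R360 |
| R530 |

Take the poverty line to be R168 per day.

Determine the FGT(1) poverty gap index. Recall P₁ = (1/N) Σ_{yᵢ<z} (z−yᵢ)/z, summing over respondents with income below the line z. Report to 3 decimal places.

Poor units: R76, R78, R154 (q = 3 of N = 8).
Relative gaps: (168−76)/168 = 0.5476; (168−78)/168 = 0.5357; (168−154)/168 = 0.0833.
Σ = 1.166667. Dividing by the full population N = 8 gives P₁ = 0.146.

0.146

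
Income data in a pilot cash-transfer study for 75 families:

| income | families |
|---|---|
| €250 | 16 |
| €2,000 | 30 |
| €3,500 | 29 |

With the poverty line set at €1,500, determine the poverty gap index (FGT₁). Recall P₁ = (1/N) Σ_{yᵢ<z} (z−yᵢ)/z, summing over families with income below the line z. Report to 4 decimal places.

0.1778

Incomes under z: 16×€250 (q = 16 of N = 75).
Shortfall ratios: (1500−250)/1500 = 0.8333 (×16).
Sum of shortfalls = 13.333333; P₁ averages over all N: 13.333333 / 75 = 0.1778.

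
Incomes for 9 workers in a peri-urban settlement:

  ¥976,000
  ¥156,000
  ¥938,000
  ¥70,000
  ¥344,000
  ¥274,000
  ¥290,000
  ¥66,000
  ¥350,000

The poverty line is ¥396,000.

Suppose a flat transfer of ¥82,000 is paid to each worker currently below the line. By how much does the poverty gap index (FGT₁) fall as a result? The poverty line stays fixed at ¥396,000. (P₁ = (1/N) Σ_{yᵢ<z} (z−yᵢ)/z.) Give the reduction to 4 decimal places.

0.1425

Before: below the line — ¥66,000, ¥70,000, ¥156,000, ¥274,000, ¥290,000, ¥344,000, ¥350,000; poverty gap index (FGT₁) = 0.342873.
After the ¥82,000 transfer: below the line — ¥148,000, ¥152,000, ¥238,000, ¥356,000, ¥372,000; poverty gap index (FGT₁) = 0.200337.
Reduction = 0.342873 − 0.200337 = 0.1425.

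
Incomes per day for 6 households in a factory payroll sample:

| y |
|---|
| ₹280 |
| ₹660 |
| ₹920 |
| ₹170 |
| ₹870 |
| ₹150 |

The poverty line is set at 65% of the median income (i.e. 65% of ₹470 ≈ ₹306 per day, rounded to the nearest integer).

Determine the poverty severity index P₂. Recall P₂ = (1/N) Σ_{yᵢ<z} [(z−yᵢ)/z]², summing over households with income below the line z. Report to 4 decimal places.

Incomes under z: ₹150, ₹170, ₹280 (q = 3 of N = 6).
Gap ratios (z−y)/z: (306−150)/306 = 0.5098; (306−170)/306 = 0.4444; (306−280)/306 = 0.0850.
Squared: 0.2599; 0.1975; 0.0072.
Sum = 0.464650; P₂ = 0.464650 / 6 = 0.0774.

0.0774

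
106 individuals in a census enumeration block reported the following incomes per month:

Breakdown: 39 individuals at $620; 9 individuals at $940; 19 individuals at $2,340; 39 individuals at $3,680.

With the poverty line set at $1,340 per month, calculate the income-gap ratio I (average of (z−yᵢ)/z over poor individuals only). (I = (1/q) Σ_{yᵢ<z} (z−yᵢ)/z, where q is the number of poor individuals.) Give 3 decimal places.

0.493

Incomes under z: 39×$620, 9×$940 (q = 48 of N = 106).
Shortfall ratios (z−y)/z: 0.5373 (×39), 0.2985 (×9); sum = 23.641791.
I averages over the q = 48 poor units only: 23.641791 / 48 = 0.493.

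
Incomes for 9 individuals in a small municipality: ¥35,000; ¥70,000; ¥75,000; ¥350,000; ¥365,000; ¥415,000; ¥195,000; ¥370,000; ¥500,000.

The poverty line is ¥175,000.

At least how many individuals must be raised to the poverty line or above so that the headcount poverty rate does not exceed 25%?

Currently q = 3 of N = 9 are below the line (H = 0.333).
A headcount ratio of at most 25% allows at most ⌊0.25 × 9⌋ = 2 poor individuals.
So at least 3 − 2 = 1 must be lifted.

1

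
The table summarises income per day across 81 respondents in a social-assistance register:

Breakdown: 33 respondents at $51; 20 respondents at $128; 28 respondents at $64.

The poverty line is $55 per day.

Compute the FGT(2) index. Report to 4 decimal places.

0.0022

Below the line: 33×$51 (q = 33 of N = 81).
Normalized shortfalls: (55−51)/55 = 0.0727 (×33).
Squared: 0.0053 (×33).
Sum = 0.174545; P₂ = 0.174545 / 81 = 0.0022.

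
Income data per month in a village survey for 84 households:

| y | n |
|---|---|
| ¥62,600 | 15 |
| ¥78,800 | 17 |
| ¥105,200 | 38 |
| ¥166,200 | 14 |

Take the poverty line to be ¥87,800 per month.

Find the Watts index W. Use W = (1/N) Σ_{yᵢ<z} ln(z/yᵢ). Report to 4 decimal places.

0.0823

Poor units: 15×¥62,600, 17×¥78,800 (q = 32 of N = 84).
Log gaps: ln(87800/62600) = 0.3383 (×15); ln(87800/78800) = 0.1081 (×17).
W = 6.912968 / 84 = 0.0823.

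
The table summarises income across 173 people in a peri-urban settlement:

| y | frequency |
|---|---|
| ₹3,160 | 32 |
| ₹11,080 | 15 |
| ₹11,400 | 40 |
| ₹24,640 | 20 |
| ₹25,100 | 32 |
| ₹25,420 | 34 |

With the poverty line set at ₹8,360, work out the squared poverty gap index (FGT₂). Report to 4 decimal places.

0.0716

Below z: 32×₹3,160 (q = 32 of N = 173).
Shortfall ratios: (8360−3160)/8360 = 0.6220 (×32).
Squared: 0.3869 (×32).
Sum = 12.380669; P₂ = 12.380669 / 173 = 0.0716.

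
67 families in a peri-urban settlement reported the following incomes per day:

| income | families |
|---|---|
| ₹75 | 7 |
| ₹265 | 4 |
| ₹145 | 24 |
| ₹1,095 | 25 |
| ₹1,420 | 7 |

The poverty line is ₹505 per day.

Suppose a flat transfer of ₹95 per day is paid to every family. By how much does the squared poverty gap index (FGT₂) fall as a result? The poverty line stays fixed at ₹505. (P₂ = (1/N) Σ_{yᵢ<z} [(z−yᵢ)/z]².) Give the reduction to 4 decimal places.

Before: below the line — 7×₹75, 24×₹145, 4×₹265; squared poverty gap index (FGT₂) = 0.271270.
After the ₹95 transfer: below the line — 7×₹170, 24×₹240, 4×₹360; squared poverty gap index (FGT₂) = 0.149536.
Reduction = 0.271270 − 0.149536 = 0.1217.

0.1217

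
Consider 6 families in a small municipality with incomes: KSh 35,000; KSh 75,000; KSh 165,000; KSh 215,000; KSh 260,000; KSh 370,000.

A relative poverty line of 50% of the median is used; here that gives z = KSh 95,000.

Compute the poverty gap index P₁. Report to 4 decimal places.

0.1404

Below z: KSh 35,000, KSh 75,000 (q = 2 of N = 6).
Shortfall ratios: (95000−35000)/95000 = 0.6316; (95000−75000)/95000 = 0.2105.
Sum of shortfalls = 0.842105; P₁ averages over all N: 0.842105 / 6 = 0.1404.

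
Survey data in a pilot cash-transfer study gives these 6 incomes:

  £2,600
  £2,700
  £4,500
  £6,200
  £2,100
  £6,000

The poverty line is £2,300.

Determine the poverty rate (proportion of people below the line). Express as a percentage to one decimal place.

1 of the 6 people have income below £2,300.
H = 1/6 = 16.7%.

16.7%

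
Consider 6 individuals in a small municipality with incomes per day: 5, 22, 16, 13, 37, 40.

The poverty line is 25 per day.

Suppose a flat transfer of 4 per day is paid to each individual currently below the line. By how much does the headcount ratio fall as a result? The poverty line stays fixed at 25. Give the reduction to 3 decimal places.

Before: below the line — 5, 13, 16, 22; headcount ratio = 0.66667.
After the 4 transfer: below the line — 9, 17, 20; headcount ratio = 0.50000.
Reduction = 0.66667 − 0.50000 = 0.167.

0.167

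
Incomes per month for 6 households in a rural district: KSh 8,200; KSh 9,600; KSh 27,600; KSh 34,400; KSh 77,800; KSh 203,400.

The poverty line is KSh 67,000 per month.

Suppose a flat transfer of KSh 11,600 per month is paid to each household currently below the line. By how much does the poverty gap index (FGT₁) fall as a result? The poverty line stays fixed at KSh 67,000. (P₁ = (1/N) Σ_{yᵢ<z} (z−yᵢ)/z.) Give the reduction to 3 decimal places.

Before: below the line — KSh 8,200, KSh 9,600, KSh 27,600, KSh 34,400; poverty gap index (FGT₁) = 0.46816.
After the KSh 11,600 transfer: below the line — KSh 19,800, KSh 21,200, KSh 39,200, KSh 46,000; poverty gap index (FGT₁) = 0.35274.
Reduction = 0.46816 − 0.35274 = 0.115.

0.115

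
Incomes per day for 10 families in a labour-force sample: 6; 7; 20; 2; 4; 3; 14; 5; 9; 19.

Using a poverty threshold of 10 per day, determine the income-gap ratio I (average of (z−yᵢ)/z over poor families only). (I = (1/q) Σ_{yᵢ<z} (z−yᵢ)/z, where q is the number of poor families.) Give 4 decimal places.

Below z: 2, 3, 4, 5, 6, 7, 9 (q = 7 of N = 10).
Shortfall ratios (z−y)/z: 0.8000, 0.7000, 0.6000, 0.5000, 0.4000, 0.3000, 0.1000; sum = 3.400000.
I averages over the q = 7 poor units only: 3.400000 / 7 = 0.4857.

0.4857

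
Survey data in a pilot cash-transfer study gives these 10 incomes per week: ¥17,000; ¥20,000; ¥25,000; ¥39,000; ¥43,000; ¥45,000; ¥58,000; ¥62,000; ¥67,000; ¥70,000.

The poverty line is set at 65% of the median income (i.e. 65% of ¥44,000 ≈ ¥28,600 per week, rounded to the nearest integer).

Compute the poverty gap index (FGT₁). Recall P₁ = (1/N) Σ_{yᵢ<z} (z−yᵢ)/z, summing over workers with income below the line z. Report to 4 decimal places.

0.0832

Incomes under z: ¥17,000, ¥20,000, ¥25,000 (q = 3 of N = 10).
Shortfall ratios: (28600−17000)/28600 = 0.4056; (28600−20000)/28600 = 0.3007; (28600−25000)/28600 = 0.1259.
Sum of shortfalls = 0.832168; P₁ averages over all N: 0.832168 / 10 = 0.0832.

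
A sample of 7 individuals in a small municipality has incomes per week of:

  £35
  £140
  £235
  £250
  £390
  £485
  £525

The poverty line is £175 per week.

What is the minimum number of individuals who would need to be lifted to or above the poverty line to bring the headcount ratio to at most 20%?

Currently q = 2 of N = 7 are below the line (H = 0.286).
A headcount ratio of at most 20% allows at most ⌊0.20 × 7⌋ = 1 poor individuals.
So at least 2 − 1 = 1 must be lifted.

1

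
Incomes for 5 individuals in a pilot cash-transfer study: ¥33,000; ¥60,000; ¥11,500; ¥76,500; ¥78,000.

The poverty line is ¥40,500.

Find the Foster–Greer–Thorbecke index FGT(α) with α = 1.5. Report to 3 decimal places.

Incomes under z: ¥11,500, ¥33,000 (q = 2 of N = 5).
Normalized shortfalls: (40500−11500)/40500 = 0.7160; (40500−33000)/40500 = 0.1852.
Raised to α = 1.5: 0.60592; 0.07969.
Sum = 0.685610; FGT(1.5) = 0.685610 / 5 = 0.137.

0.137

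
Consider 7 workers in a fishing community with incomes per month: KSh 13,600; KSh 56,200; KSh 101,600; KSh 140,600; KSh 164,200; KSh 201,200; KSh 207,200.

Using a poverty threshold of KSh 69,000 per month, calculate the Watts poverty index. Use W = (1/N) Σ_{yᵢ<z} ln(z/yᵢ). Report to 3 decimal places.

0.261

Poor units: KSh 13,600, KSh 56,200 (q = 2 of N = 7).
ln(z/y) terms: ln(69000/13600) = 1.6240; ln(69000/56200) = 0.2052.
W = 1.829226 / 7 = 0.261.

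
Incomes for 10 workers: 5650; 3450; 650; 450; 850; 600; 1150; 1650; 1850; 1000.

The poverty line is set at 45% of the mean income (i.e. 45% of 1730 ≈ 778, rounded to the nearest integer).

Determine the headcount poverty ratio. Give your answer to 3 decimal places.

3 of the 10 workers have income below 778.
H = 3/10 = 0.300.

0.300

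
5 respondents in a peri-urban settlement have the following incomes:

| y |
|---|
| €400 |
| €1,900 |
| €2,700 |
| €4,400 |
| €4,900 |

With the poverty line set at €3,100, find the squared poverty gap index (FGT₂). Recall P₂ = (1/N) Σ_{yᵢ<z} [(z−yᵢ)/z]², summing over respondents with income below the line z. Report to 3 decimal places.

0.185

Poor units: €400, €1,900, €2,700 (q = 3 of N = 5).
Shortfall ratios: (3100−400)/3100 = 0.8710; (3100−1900)/3100 = 0.3871; (3100−2700)/3100 = 0.1290.
Squared: 0.7586; 0.1498; 0.0166.
Sum = 0.925078; P₂ = 0.925078 / 5 = 0.185.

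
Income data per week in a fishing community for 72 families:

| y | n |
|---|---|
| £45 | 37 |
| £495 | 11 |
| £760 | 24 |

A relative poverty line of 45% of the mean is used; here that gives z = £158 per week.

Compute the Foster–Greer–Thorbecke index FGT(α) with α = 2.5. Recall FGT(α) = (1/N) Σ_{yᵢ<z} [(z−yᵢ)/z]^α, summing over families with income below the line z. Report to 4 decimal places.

0.2223

Below the line: 37×£45 (q = 37 of N = 72).
Shortfall ratios: (158−45)/158 = 0.7152 (×37).
Raised to α = 2.5: 0.43257 (×37).
Sum = 16.004979; FGT(2.5) = 16.004979 / 72 = 0.2223.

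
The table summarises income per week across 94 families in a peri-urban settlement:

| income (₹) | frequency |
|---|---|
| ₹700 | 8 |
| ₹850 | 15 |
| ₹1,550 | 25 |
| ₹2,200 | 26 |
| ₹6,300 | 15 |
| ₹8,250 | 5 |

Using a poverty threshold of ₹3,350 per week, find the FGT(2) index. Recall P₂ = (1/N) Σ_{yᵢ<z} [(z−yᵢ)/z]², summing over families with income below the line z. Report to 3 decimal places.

0.252

Incomes under z: 8×₹700, 15×₹850, 25×₹1,550, 26×₹2,200 (q = 74 of N = 94).
Shortfall ratios: (3350−700)/3350 = 0.7910 (×8); (3350−850)/3350 = 0.7463 (×15); (3350−1550)/3350 = 0.5373 (×25); (3350−2200)/3350 = 0.3433 (×26).
Squared: 0.6258 (×8); 0.5569 (×15); 0.2887 (×25); 0.1178 (×26).
Sum = 23.641346; P₂ = 23.641346 / 94 = 0.252.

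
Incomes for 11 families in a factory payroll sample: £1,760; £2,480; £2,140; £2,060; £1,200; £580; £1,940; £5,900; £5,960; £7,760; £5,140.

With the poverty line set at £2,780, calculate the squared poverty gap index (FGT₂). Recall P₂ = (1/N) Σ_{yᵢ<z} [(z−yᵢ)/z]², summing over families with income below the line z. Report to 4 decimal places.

0.1188

Incomes under z: £580, £1,200, £1,760, £1,940, £2,060, £2,140, £2,480 (q = 7 of N = 11).
Relative gaps: (2780−580)/2780 = 0.7914; (2780−1200)/2780 = 0.5683; (2780−1760)/2780 = 0.3669; (2780−1940)/2780 = 0.3022; (2780−2060)/2780 = 0.2590; (2780−2140)/2780 = 0.2302; (2780−2480)/2780 = 0.1079.
Squared: 0.6263; 0.3230; 0.1346; 0.0913; 0.0671; 0.0530; 0.0116.
Sum = 1.306920; P₂ = 1.306920 / 11 = 0.1188.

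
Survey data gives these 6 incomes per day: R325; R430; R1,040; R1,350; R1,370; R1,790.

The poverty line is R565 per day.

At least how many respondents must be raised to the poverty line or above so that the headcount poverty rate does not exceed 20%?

1

2 of the 6 respondents are poor, so H = 2/6 = 0.333.
A headcount ratio of at most 20% allows at most ⌊0.20 × 6⌋ = 1 poor respondents.
So at least 2 − 1 = 1 must be lifted.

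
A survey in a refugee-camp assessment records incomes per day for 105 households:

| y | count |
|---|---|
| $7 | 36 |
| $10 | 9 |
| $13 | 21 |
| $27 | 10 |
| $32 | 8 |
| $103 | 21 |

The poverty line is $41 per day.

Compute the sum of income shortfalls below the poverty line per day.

Poor units: 36×$7, 9×$10, 21×$13, 10×$27, 8×$32 (q = 84 of N = 105).
Individual gaps: 36×(41−7) = 1224; 9×(41−10) = 279; 21×(41−13) = 588; 10×(41−27) = 140; 8×(41−32) = 72.
Aggregate gap = $2,303.

$2,303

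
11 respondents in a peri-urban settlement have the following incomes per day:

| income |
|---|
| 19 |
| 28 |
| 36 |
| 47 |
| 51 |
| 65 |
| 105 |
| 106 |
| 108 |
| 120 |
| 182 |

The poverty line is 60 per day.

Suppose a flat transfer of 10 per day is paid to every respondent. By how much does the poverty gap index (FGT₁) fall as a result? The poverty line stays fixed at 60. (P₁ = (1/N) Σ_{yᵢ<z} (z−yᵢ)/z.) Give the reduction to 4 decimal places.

Before: below the line — 19, 28, 36, 47, 51; poverty gap index (FGT₁) = 0.180303.
After the 10 transfer: below the line — 29, 38, 46, 57; poverty gap index (FGT₁) = 0.106061.
Reduction = 0.180303 − 0.106061 = 0.0742.

0.0742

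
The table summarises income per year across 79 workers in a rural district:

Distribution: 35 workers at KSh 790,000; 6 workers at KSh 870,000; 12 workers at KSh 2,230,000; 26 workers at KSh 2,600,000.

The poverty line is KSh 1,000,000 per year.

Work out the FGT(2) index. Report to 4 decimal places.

0.0208

Below the line: 35×KSh 790,000, 6×KSh 870,000 (q = 41 of N = 79).
Shortfall ratios: (1000000−790000)/1000000 = 0.2100 (×35); (1000000−870000)/1000000 = 0.1300 (×6).
Squared: 0.0441 (×35); 0.0169 (×6).
Sum = 1.644900; P₂ = 1.644900 / 79 = 0.0208.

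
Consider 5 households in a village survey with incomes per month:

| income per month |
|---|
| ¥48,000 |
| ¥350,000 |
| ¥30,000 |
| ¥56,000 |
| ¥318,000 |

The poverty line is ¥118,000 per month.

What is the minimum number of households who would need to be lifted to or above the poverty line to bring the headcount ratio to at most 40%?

1

3 of the 5 households are poor, so H = 3/5 = 0.600.
A headcount ratio of at most 40% allows at most ⌊0.40 × 5⌋ = 2 poor households.
So at least 3 − 2 = 1 must be lifted.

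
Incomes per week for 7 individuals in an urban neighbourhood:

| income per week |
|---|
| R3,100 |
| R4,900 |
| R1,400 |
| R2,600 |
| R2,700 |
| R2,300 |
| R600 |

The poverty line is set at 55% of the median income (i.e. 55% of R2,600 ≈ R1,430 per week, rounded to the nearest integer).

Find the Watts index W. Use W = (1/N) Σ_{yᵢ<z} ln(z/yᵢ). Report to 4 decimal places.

0.1271

Incomes under z: R600, R1,400 (q = 2 of N = 7).
Log gaps: ln(1430/600) = 0.8685; ln(1430/1400) = 0.0212.
W = 0.889702 / 7 = 0.1271.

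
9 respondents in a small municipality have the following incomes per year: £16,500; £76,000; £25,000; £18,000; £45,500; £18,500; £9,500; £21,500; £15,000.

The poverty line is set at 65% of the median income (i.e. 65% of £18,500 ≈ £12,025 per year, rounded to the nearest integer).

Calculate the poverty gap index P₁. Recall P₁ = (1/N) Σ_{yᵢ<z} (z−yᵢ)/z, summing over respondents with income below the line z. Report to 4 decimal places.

0.0233

Below z: £9,500 (q = 1 of N = 9).
Shortfall ratios: (12025−9500)/12025 = 0.2100.
Σ = 0.209979. Dividing by the full population N = 9 gives P₁ = 0.0233.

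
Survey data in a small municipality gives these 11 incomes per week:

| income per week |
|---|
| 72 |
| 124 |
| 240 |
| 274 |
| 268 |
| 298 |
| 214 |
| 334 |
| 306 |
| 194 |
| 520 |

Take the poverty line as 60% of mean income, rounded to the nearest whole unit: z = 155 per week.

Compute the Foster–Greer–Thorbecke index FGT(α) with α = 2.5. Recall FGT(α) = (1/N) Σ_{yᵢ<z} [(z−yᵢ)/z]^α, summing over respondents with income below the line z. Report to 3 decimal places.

0.021

Incomes under z: 72, 124 (q = 2 of N = 11).
Gap ratios (z−y)/z: (155−72)/155 = 0.5355; (155−124)/155 = 0.2000.
Raised to α = 2.5: 0.20983; 0.01789.
Sum = 0.227718; FGT(2.5) = 0.227718 / 11 = 0.021.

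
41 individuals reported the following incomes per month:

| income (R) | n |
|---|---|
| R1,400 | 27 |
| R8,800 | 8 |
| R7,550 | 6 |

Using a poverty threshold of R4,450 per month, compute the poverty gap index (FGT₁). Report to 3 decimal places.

0.451

Incomes under z: 27×R1,400 (q = 27 of N = 41).
Gap ratios (z−y)/z: (4450−1400)/4450 = 0.6854 (×27).
Sum of shortfalls = 18.505618; P₁ averages over all N: 18.505618 / 41 = 0.451.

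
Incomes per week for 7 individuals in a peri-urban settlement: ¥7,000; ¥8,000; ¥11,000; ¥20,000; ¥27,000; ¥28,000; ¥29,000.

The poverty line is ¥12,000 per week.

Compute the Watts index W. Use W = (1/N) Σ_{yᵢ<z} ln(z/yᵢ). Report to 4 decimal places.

Incomes under z: ¥7,000, ¥8,000, ¥11,000 (q = 3 of N = 7).
Log gaps: ln(12000/7000) = 0.5390; ln(12000/8000) = 0.4055; ln(12000/11000) = 0.0870.
W = 1.031473 / 7 = 0.1474.

0.1474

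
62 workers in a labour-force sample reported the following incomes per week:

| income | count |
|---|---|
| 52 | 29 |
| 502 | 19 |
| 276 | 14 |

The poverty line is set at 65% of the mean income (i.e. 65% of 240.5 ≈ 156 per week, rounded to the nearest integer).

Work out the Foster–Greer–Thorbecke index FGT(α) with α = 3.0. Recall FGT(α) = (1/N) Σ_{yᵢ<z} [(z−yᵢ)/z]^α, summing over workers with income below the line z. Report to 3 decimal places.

Poor units: 29×52 (q = 29 of N = 62).
Relative gaps: (156−52)/156 = 0.6667 (×29).
Raised to α = 3.0: 0.29630 (×29).
Sum = 8.592593; FGT(3.0) = 8.592593 / 62 = 0.139.

0.139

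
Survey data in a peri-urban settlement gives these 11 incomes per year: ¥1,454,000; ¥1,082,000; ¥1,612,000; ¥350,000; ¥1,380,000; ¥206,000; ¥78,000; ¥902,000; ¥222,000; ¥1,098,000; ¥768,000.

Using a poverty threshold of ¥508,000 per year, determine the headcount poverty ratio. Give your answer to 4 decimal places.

4 of the 11 families have income below ¥508,000.
H = 4/11 = 0.3636.

0.3636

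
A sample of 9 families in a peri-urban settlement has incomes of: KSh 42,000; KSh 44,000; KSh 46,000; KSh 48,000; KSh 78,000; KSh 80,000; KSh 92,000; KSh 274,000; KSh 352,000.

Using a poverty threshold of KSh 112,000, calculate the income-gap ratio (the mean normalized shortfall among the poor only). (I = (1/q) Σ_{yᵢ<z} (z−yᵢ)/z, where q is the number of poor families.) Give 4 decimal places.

Poor units: KSh 42,000, KSh 44,000, KSh 46,000, KSh 48,000, KSh 78,000, KSh 80,000, KSh 92,000 (q = 7 of N = 9).
Relative gaps: 0.6250, 0.6071, 0.5893, 0.5714, 0.3036, 0.2857, 0.1786; sum = 3.160714.
I averages over the q = 7 poor units only: 3.160714 / 7 = 0.4515.

0.4515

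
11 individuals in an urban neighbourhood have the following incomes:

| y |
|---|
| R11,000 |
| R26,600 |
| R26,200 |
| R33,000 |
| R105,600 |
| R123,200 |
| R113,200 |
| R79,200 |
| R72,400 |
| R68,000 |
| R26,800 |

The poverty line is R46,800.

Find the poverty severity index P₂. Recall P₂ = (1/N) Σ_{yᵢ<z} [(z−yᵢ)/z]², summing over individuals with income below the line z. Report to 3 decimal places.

0.112

Poor units: R11,000, R26,200, R26,600, R26,800, R33,000 (q = 5 of N = 11).
Normalized shortfalls: (46800−11000)/46800 = 0.7650; (46800−26200)/46800 = 0.4402; (46800−26600)/46800 = 0.4316; (46800−26800)/46800 = 0.4274; (46800−33000)/46800 = 0.2949.
Squared: 0.5852; 0.1938; 0.1863; 0.1826; 0.0869.
Sum = 1.234787; P₂ = 1.234787 / 11 = 0.112.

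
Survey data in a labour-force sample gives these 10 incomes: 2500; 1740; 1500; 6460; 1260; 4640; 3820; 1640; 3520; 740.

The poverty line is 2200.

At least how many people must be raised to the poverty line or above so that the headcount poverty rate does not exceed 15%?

Currently q = 5 of N = 10 are below the line (H = 0.500).
A headcount ratio of at most 15% allows at most ⌊0.15 × 10⌋ = 1 poor people.
So at least 5 − 1 = 4 must be lifted.

4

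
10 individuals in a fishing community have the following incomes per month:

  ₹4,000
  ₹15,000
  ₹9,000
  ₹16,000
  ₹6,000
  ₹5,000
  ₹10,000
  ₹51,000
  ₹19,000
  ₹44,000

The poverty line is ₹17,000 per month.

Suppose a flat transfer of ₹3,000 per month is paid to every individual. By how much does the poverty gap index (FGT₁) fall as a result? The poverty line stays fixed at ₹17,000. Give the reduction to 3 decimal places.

Before: below the line — ₹4,000, ₹5,000, ₹6,000, ₹9,000, ₹10,000, ₹15,000, ₹16,000; poverty gap index (FGT₁) = 0.31765.
After the ₹3,000 transfer: below the line — ₹7,000, ₹8,000, ₹9,000, ₹12,000, ₹13,000; poverty gap index (FGT₁) = 0.21176.
Reduction = 0.31765 − 0.21176 = 0.106.

0.106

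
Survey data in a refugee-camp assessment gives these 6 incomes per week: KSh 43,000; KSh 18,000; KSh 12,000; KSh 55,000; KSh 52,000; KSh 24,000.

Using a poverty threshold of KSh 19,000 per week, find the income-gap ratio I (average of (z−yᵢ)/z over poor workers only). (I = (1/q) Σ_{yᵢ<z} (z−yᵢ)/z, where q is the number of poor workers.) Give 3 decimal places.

Below z: KSh 12,000, KSh 18,000 (q = 2 of N = 6).
Shortfall ratios (z−y)/z: 0.3684, 0.0526; sum = 0.421053.
The income-gap ratio divides by q (the poor only): 0.421053 / 2 = 0.211.

0.211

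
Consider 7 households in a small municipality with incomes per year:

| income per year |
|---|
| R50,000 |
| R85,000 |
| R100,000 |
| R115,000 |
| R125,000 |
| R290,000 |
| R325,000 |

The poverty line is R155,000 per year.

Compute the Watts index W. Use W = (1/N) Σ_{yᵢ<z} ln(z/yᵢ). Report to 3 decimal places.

Below z: R50,000, R85,000, R100,000, R115,000, R125,000 (q = 5 of N = 7).
Log shortfalls: ln(155000/50000) = 1.1314; ln(155000/85000) = 0.6008; ln(155000/100000) = 0.4383; ln(155000/115000) = 0.2985; ln(155000/125000) = 0.2151.
W = 2.684035 / 7 = 0.383.

0.383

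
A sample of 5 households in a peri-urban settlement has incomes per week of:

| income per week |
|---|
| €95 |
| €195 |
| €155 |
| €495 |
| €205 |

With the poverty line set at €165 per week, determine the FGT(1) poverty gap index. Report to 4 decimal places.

0.0970

Below z: €95, €155 (q = 2 of N = 5).
Relative gaps: (165−95)/165 = 0.4242; (165−155)/165 = 0.0606.
Σ = 0.484848. Dividing by the full population N = 5 gives P₁ = 0.0970.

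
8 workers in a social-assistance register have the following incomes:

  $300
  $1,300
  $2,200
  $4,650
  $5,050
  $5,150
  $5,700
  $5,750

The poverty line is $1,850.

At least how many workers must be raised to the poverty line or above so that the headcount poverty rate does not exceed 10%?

2

2 of the 8 workers are poor, so H = 2/8 = 0.250.
A headcount ratio of at most 10% allows at most ⌊0.10 × 8⌋ = 0 poor workers.
So at least 2 − 0 = 2 must be lifted.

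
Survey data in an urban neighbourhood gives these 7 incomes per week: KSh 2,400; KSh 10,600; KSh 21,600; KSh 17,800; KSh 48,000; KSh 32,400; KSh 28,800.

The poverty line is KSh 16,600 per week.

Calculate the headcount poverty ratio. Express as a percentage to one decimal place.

2 of the 7 households have income below KSh 16,600.
H = 2/7 = 28.6%.

28.6%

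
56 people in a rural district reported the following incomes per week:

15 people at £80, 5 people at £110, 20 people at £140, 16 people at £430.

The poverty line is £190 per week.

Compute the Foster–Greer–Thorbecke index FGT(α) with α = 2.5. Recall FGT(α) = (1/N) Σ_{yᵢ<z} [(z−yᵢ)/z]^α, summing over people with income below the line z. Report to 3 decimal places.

Below z: 15×£80, 5×£110, 20×£140 (q = 40 of N = 56).
Normalized shortfalls: (190−80)/190 = 0.5789 (×15); (190−110)/190 = 0.4211 (×5); (190−140)/190 = 0.2632 (×20).
Raised to α = 2.5: 0.25503 (×15); 0.11504 (×5); 0.03553 (×20).
Sum = 5.111208; FGT(2.5) = 5.111208 / 56 = 0.091.

0.091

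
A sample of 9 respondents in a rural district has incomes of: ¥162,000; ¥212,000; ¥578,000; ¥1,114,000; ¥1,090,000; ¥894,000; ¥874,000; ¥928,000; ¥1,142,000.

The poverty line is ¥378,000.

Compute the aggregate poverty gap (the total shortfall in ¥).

Below z: ¥162,000, ¥212,000 (q = 2 of N = 9).
Individual gaps: 378000−162000 = 216000; 378000−212000 = 166000.
Aggregate gap = ¥382,000.

¥382,000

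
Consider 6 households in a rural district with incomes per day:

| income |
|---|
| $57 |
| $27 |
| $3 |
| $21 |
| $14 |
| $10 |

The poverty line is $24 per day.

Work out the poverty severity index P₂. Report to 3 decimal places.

Poor units: $3, $10, $14, $21 (q = 4 of N = 6).
Normalized shortfalls: (24−3)/24 = 0.8750; (24−10)/24 = 0.5833; (24−14)/24 = 0.4167; (24−21)/24 = 0.1250.
Squared: 0.7656; 0.3403; 0.1736; 0.0156.
Sum = 1.295139; P₂ = 1.295139 / 6 = 0.216.

0.216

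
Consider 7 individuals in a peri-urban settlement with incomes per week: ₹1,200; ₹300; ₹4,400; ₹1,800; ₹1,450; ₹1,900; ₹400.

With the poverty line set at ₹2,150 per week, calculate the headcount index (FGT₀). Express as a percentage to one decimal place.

85.7%

6 of the 7 individuals have income below ₹2,150.
H = 6/7 = 85.7%.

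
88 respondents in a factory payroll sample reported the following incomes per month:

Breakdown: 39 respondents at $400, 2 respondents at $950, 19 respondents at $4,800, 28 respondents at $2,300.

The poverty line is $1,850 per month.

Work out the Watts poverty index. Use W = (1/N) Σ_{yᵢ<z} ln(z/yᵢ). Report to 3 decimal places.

Incomes under z: 39×$400, 2×$950 (q = 41 of N = 88).
Log shortfalls: ln(1850/400) = 1.5315 (×39); ln(1850/950) = 0.6665 (×2).
W = 61.060536 / 88 = 0.694.

0.694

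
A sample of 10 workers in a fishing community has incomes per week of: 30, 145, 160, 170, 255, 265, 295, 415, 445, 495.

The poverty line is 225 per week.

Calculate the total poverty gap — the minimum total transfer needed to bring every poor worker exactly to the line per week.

395

Below z: 30, 145, 160, 170 (q = 4 of N = 10).
Individual gaps: 225−30 = 195; 225−145 = 80; 225−160 = 65; 225−170 = 55.
Aggregate gap = 395.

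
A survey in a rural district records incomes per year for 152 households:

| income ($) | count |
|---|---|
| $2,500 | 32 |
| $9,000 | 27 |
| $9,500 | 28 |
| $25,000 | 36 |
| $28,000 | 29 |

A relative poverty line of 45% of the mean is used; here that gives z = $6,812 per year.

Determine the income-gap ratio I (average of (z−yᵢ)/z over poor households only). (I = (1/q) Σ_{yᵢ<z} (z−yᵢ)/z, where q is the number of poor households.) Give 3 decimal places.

0.633

Poor units: 32×$2,500 (q = 32 of N = 152).
Relative gaps: 0.6330 (×32); sum = 20.256019.
I averages over the q = 32 poor units only: 20.256019 / 32 = 0.633.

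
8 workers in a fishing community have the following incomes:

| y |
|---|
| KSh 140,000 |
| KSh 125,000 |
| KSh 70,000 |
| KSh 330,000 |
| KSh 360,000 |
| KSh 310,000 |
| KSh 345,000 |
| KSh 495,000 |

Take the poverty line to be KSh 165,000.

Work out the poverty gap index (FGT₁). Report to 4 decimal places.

Below the line: KSh 70,000, KSh 125,000, KSh 140,000 (q = 3 of N = 8).
Relative gaps: (165000−70000)/165000 = 0.5758; (165000−125000)/165000 = 0.2424; (165000−140000)/165000 = 0.1515.
Σ = 0.969697. Dividing by the full population N = 8 gives P₁ = 0.1212.

0.1212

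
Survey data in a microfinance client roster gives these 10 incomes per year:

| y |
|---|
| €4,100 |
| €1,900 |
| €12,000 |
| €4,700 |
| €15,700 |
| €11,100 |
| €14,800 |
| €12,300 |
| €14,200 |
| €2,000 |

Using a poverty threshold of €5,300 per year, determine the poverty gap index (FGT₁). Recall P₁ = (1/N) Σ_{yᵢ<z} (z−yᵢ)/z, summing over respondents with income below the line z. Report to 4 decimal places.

Incomes under z: €1,900, €2,000, €4,100, €4,700 (q = 4 of N = 10).
Normalized shortfalls: (5300−1900)/5300 = 0.6415; (5300−2000)/5300 = 0.6226; (5300−4100)/5300 = 0.2264; (5300−4700)/5300 = 0.1132.
Σ = 1.603774. Dividing by the full population N = 10 gives P₁ = 0.1604.

0.1604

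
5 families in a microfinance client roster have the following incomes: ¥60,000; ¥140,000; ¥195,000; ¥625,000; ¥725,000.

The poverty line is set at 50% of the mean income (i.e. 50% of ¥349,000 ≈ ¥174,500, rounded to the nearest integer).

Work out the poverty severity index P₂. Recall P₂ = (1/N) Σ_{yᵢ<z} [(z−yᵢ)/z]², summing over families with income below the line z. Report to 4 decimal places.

0.0939

Below z: ¥60,000, ¥140,000 (q = 2 of N = 5).
Shortfall ratios: (174500−60000)/174500 = 0.6562; (174500−140000)/174500 = 0.1977.
Squared: 0.4305; 0.0391.
Sum = 0.469635; P₂ = 0.469635 / 5 = 0.0939.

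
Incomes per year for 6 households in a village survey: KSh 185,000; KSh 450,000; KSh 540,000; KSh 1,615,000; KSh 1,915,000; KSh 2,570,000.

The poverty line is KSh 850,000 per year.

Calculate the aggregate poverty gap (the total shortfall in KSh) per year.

KSh 1,375,000

Incomes under z: KSh 185,000, KSh 450,000, KSh 540,000 (q = 3 of N = 6).
Individual gaps: 850000−185000 = 665000; 850000−450000 = 400000; 850000−540000 = 310000.
Aggregate gap = KSh 1,375,000.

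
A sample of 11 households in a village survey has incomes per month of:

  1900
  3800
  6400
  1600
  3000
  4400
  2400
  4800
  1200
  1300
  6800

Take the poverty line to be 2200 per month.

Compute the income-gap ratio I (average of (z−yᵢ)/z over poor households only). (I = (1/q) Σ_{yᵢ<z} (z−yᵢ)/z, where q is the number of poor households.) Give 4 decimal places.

Below the line: 1200, 1300, 1600, 1900 (q = 4 of N = 11).
Relative gaps: 0.4545, 0.4091, 0.2727, 0.1364; sum = 1.272727.
The income-gap ratio divides by q (the poor only): 1.272727 / 4 = 0.3182.

0.3182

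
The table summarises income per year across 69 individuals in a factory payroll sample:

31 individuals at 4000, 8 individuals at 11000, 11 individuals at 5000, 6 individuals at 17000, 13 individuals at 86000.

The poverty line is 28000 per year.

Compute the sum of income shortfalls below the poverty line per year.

1199000

Below z: 31×4000, 11×5000, 8×11000, 6×17000 (q = 56 of N = 69).
Individual gaps: 31×(28000−4000) = 744000; 11×(28000−5000) = 253000; 8×(28000−11000) = 136000; 6×(28000−17000) = 66000.
Aggregate gap = 1199000.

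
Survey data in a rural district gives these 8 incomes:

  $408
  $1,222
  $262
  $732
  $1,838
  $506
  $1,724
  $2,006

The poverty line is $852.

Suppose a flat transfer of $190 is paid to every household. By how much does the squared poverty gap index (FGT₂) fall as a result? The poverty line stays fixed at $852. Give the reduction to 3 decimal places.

Before: below the line — $262, $408, $506, $732; squared poverty gap index (FGT₂) = 0.11698.
After the $190 transfer: below the line — $452, $598, $696; squared poverty gap index (FGT₂) = 0.04285.
Reduction = 0.11698 − 0.04285 = 0.074.

0.074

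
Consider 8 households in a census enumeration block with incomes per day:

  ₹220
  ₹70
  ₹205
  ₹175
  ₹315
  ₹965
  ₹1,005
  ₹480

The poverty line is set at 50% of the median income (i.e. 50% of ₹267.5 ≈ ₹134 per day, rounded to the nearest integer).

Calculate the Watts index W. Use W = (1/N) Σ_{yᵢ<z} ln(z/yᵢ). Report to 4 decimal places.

0.0812

Poor units: ₹70 (q = 1 of N = 8).
Log gaps: ln(134/70) = 0.6493.
W = 0.649345 / 8 = 0.0812.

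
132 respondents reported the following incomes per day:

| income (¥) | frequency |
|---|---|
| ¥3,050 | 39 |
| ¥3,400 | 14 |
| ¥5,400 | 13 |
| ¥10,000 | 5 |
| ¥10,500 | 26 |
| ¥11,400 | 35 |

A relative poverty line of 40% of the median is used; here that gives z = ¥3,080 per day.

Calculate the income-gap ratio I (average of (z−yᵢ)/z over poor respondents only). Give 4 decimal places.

0.0097

Poor units: 39×¥3,050 (q = 39 of N = 132).
Shortfall ratios (z−y)/z: 0.0097 (×39); sum = 0.379870.
I averages over the q = 39 poor units only: 0.379870 / 39 = 0.0097.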